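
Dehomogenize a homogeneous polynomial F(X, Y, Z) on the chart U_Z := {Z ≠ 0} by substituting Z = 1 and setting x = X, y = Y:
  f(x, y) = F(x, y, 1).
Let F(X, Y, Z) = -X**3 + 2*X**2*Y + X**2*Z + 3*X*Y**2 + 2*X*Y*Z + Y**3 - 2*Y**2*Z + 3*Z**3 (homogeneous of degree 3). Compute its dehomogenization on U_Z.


f(x, y) = -x**3 + 2*x**2*y + x**2 + 3*x*y**2 + 2*x*y + y**3 - 2*y**2 + 3

On U_Z we set Z = 1. Each monomial c·X^i·Y^j·Z^k in F becomes c·x^i·y^j·1^k = c·x^i·y^j.
Substituting Z = 1: F(X, Y, 1) = -x**3 + 2*x**2*y + x**2 + 3*x*y**2 + 2*x*y + y**3 - 2*y**2 + 3.
Note: deg(f) ≤ deg(F) = 3; strict inequality happens when F is divisible by Z (lost terms).


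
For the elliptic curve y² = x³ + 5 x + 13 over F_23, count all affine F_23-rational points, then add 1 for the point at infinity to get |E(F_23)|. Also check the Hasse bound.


Affine points = {(0, 6), (0, 17), (2, 10), (2, 13), (3, 3), (3, 20), (5, 5), (5, 18), (6, 11), (6, 12), (7, 0), (8, 6), (8, 17), (15, 6), (15, 17), (16, 7), (16, 16), (18, 1), (18, 22), (21, 8), (21, 15)}; affine count = 21; |E(F_23)| = 22.

Discriminant check: Δ ∝ 4a³ + 27b² = 4·5³ + 27·13² = 4·125 + 27·169 ≡ 3 (mod 23). Nonzero ⇒ E is nonsingular.
For each x ∈ F_23, compute rhs = x³ + 5·x + 13 mod 23, then count y ∈ F_23 with y² ≡ rhs.
  x = 0: rhs = 13, matching y values: 6, 17 (2 points).
  x = 1: rhs = 19, matching y values: none (0 points).
  x = 2: rhs = 8, matching y values: 10, 13 (2 points).
  x = 3: rhs = 9, matching y values: 3, 20 (2 points).
  x = 4: rhs = 5, matching y values: none (0 points).
  x = 5: rhs = 2, matching y values: 5, 18 (2 points).
  x = 6: rhs = 6, matching y values: 11, 12 (2 points).
  x = 7: rhs = 0, matching y values: 0 (1 points).
  x = 8: rhs = 13, matching y values: 6, 17 (2 points).
  x = 9: rhs = 5, matching y values: none (0 points).
  x = 10: rhs = 5, matching y values: none (0 points).
  x = 11: rhs = 19, matching y values: none (0 points).
  x = 12: rhs = 7, matching y values: none (0 points).
  x = 13: rhs = 21, matching y values: none (0 points).
  x = 14: rhs = 21, matching y values: none (0 points).
  x = 15: rhs = 13, matching y values: 6, 17 (2 points).
  x = 16: rhs = 3, matching y values: 7, 16 (2 points).
  x = 17: rhs = 20, matching y values: none (0 points).
  x = 18: rhs = 1, matching y values: 1, 22 (2 points).
  x = 19: rhs = 21, matching y values: none (0 points).
  x = 20: rhs = 17, matching y values: none (0 points).
  x = 21: rhs = 18, matching y values: 8, 15 (2 points).
  x = 22: rhs = 7, matching y values: none (0 points).
Total affine count: 21.
Full point count |E(F_23)| = 21 + 1 = 22.
Hasse bound: |22 − (23+1)| = |-2| = 2 ≤ 2√23 ≈ 9.5917 ✓.


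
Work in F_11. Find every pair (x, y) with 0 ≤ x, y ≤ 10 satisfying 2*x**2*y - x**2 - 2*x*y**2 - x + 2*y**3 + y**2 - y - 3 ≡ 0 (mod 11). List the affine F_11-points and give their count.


Affine F_11-points: {(2, 4), (3, 8), (5, 0), (7, 2), (9, 4), (9, 6), (10, 8)}; count = 7.

For each of the 121 pairs (x, y) ∈ F_11², evaluate f(x, y) mod 11. Record the zeros.
  x = 0: [0↦8, 1↦10, 2↦4, 3↦2, 4↦5, 5↦3, 6↦8, 7↦10, 8↦10, 9↦9, 10↦8]  zeros at y ∈ ∅
  x = 1: [0↦6, 1↦8, 2↦9, 3↦10, 4↦1, 5↦5, 6↦1, 7↦1, 8↦6, 9↦6, 10↦2]  zeros at y ∈ ∅
  x = 2: [0↦2, 1↦8, 2↦9, 3↦6, 4↦0, 5↦3, 6↦5, 7↦7, 8↦10, 9↦4, 10↦1]  zeros at y ∈ {4}
  x = 3: [0↦7, 1↦10, 2↦4, 3↦1, 4↦2, 5↦8, 6↦9, 7↦6, 8↦0, 9↦3, 10↦5]  zeros at y ∈ {8}
  x = 4: [0↦10, 1↦3, 2↦5, 3↦6, 4↦7, 5↦9, 6↦2, 7↦9, 8↦9, 9↦3, 10↦3]  zeros at y ∈ ∅
  x = 5: [0↦0, 1↦9, 2↦1, 3↦10, 4↦4, 5↦6, 6↦6, 7↦5, 8↦4, 9↦4, 10↦6]  zeros at y ∈ {0}
  x = 6: [0↦10, 1↦6, 2↦3, 3↦2, 4↦4, 5↦10, 6↦10, 7↦5, 8↦7, 9↦6, 10↦3]  zeros at y ∈ ∅
  x = 7: [0↦7, 1↦5, 2↦0, 3↦4, 4↦7, 5↦10, 6↦3, 7↦9, 8↦7, 9↦9, 10↦5]  zeros at y ∈ {2}
  x = 8: [0↦2, 1↦6, 2↦3, 3↦5, 4↦2, 5↦6, 6↦7, 7↦6, 8↦4, 9↦2, 10↦1]  zeros at y ∈ ∅
  x = 9: [0↦6, 1↦9, 2↦1, 3↦5, 4↦0, 5↦9, 6↦0, 7↦7, 8↦9, 9↦7, 10↦2]  zeros at y ∈ {4, 6}
  x = 10: [0↦8, 1↦3, 2↦5, 3↦4, 4↦1, 5↦8, 6↦4, 7↦1, 8↦0, 9↦2, 10↦8]  zeros at y ∈ {8}
Collecting zeros: affine points = {(2, 4), (3, 8), (5, 0), (7, 2), (9, 4), (9, 6), (10, 8)}.
Total count |C(F_11)_aff| = 7.


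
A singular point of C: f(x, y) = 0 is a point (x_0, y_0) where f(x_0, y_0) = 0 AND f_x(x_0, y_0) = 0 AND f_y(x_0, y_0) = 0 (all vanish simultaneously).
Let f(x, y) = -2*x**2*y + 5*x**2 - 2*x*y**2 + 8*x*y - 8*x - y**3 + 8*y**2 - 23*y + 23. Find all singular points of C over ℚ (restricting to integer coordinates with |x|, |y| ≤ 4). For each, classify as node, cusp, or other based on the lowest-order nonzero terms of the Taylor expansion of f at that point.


Singular points: {(-1, 3)}; classification: node.

Compute partial derivatives:
  f_x = -4*x*y + 10*x - 2*y**2 + 8*y - 8.
  f_y = -2*x**2 - 4*x*y + 8*x - 3*y**2 + 16*y - 23.
Scan x_0 ∈ {−4, ..., 4}. For each x_0, f_y(x_0, y) is a polynomial in y; find its integer roots y ∈ {−4, ..., 4}, then test f_x and f at those candidates.
  x = -4: f_y(-4, y) = -3*y**2 + 32*y - 87; no integer root y with |y| ≤ 4.
  x = -3: f_y(-3, y) = -3*y**2 + 28*y - 65; no integer root y with |y| ≤ 4.
  x = -2: f_y(-2, y) = -3*y**2 + 24*y - 47; no integer root y with |y| ≤ 4.
  x = -1: f_y(-1, y) = -3*y**2 + 20*y - 33; vanishes at y ∈ {3}. (-1, 3): f_x = 0, f = 0 — SINGULAR.
  x = 0: f_y(0, y) = -3*y**2 + 16*y - 23; no integer root y with |y| ≤ 4.
  x = 1: f_y(1, y) = -3*y**2 + 12*y - 17; no integer root y with |y| ≤ 4.
  x = 2: f_y(2, y) = -3*y**2 + 8*y - 15; no integer root y with |y| ≤ 4.
  x = 3: f_y(3, y) = -3*y**2 + 4*y - 17; no integer root y with |y| ≤ 4.
  x = 4: f_y(4, y) = -3*y**2 - 23; no integer root y with |y| ≤ 4.
Only singular point on the grid: (-1, 3).
Classify: substitute x = -1 + u, y = 3 + v and expand: f = -2*u**2*v - u**2 - 2*u*v**2 - v**3 + v**2.
No constant or linear terms (consistent with a singular point). Quadratic part: -u**2 + v**2. Cubic part: -2*u**2*v - 2*u*v**2 - v**3.
The quadratic part v**2 - u**2 = (v − u)(v + u) splits into two distinct linear factors, so there are two distinct tangent lines y − 3 = ±(x − -1) — this is a node (ordinary double point).
Classification: node.


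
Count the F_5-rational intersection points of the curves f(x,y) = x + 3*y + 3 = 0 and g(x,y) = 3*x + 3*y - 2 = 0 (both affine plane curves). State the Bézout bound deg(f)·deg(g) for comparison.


Common zeros: {(0, 4)}; count = 1; Bézout bound = 1.

deg(f) = 1, deg(g) = 1, so Bézout bound = 1.
Scan x ∈ F_5. For each x, list the y ∈ F_5 with f(x, y) ≡ 0 and those with g(x, y) ≡ 0 (mod 5); the common zeros in that column are the intersection.
  x = 0: f ≡ 0 at y ∈ {4}; g ≡ 0 at y ∈ {4}; common: {4}.
  x = 1: f ≡ 0 at y ∈ {2}; g ≡ 0 at y ∈ {3}; common: ∅.
  x = 2: f ≡ 0 at y ∈ {0}; g ≡ 0 at y ∈ {2}; common: ∅.
  x = 3: f ≡ 0 at y ∈ {3}; g ≡ 0 at y ∈ {1}; common: ∅.
  x = 4: f ≡ 0 at y ∈ {1}; g ≡ 0 at y ∈ {0}; common: ∅.
Collecting: common zeros = {(0, 4)}, so the count is 1.
Comparison with the Bézout bound: 1 ≤ 1 = deg(f)·deg(g), as expected for curves with no common component (the bound is attained).


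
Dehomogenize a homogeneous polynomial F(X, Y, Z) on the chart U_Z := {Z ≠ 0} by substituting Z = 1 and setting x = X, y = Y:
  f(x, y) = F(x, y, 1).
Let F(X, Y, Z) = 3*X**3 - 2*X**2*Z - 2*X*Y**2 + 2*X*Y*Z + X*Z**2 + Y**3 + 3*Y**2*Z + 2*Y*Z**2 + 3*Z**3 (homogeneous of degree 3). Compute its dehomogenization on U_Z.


f(x, y) = 3*x**3 - 2*x**2 - 2*x*y**2 + 2*x*y + x + y**3 + 3*y**2 + 2*y + 3

On U_Z we set Z = 1. Each monomial c·X^i·Y^j·Z^k in F becomes c·x^i·y^j·1^k = c·x^i·y^j.
Substituting Z = 1: F(X, Y, 1) = 3*x**3 - 2*x**2 - 2*x*y**2 + 2*x*y + x + y**3 + 3*y**2 + 2*y + 3.
Note: deg(f) ≤ deg(F) = 3; strict inequality happens when F is divisible by Z (lost terms).


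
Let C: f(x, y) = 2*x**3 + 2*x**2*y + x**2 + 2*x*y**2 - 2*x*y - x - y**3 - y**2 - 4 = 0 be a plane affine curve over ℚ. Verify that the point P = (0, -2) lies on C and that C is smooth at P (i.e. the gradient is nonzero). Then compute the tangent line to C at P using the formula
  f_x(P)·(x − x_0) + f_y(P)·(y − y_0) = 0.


Tangent line at P: 11*x - 8*y - 16 = 0.

Step 1: f(0, -2) = 0, so P lies on C.
Step 2: partial derivatives
  f_x(x, y) = 6*x**2 + 4*x*y + 2*x + 2*y**2 - 2*y - 1, f_y(x, y) = 2*x**2 + 4*x*y - 2*x - 3*y**2 - 2*y.
  f_x(P) = 11, f_y(P) = -8 (gradient nonzero, so P is smooth).
Step 3: tangent line at P: 11·(x − 0) + -8·(y − -2) = 0.
Expanding: 11*x - 8*y - 16 = 0.


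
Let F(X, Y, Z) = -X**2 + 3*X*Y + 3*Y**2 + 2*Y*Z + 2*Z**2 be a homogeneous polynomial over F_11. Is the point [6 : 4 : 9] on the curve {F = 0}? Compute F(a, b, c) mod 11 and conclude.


F(6,4,9) ≡ 10 (mod 11); P is NOT on the curve.

Evaluate F(6, 4, 9) term-by-term (mod 11).
  -X**2 ↦ -1·36·1·1 = -36
  3*X*Y ↦ 3·6·4·1 = 72
  3*Y**2 ↦ 3·1·16·1 = 48
  2*Y*Z ↦ 2·1·4·9 = 72
  2*Z**2 ↦ 2·1·1·81 = 162
Sum: F(6, 4, 9) = (-36) + (72) + (48) + (72) + (162) = 318.
Reducing mod 11: 318 ≡ 10 (mod 11).
Since F(a, b, c) ≡ 10 ≠ 0 (mod 11), P does NOT lie on the curve.


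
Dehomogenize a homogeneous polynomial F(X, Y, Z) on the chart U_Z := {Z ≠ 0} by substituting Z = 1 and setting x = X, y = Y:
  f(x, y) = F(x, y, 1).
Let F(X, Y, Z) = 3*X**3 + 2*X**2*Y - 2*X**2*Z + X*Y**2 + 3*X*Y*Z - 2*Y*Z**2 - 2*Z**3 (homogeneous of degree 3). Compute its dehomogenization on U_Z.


f(x, y) = 3*x**3 + 2*x**2*y - 2*x**2 + x*y**2 + 3*x*y - 2*y - 2

On U_Z we set Z = 1. Each monomial c·X^i·Y^j·Z^k in F becomes c·x^i·y^j·1^k = c·x^i·y^j.
Substituting Z = 1: F(X, Y, 1) = 3*x**3 + 2*x**2*y - 2*x**2 + x*y**2 + 3*x*y - 2*y - 2.
Note: deg(f) ≤ deg(F) = 3; strict inequality happens when F is divisible by Z (lost terms).


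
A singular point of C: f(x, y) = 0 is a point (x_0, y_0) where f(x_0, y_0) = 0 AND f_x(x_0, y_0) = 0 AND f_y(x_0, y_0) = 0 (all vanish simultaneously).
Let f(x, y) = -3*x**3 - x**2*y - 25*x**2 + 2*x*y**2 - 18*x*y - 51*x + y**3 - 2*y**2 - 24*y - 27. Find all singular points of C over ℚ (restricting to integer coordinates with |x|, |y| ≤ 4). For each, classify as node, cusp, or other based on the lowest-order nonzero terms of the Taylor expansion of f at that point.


Singular points: {(-3, 3)}; classification: node.

Compute partial derivatives:
  f_x = -9*x**2 - 2*x*y - 50*x + 2*y**2 - 18*y - 51.
  f_y = -x**2 + 4*x*y - 18*x + 3*y**2 - 4*y - 24.
Scan x_0 ∈ {−4, ..., 4}. For each x_0, f_y(x_0, y) is a polynomial in y; find its integer roots y ∈ {−4, ..., 4}, then test f_x and f at those candidates.
  x = -4: f_y(-4, y) = 3*y**2 - 20*y + 32; vanishes at y ∈ {4}. (-4, 4): f_x = -3 ≠ 0.
  x = -3: f_y(-3, y) = 3*y**2 - 16*y + 21; vanishes at y ∈ {3}. (-3, 3): f_x = 0, f = 0 — SINGULAR.
  x = -2: f_y(-2, y) = 3*y**2 - 12*y + 8; no integer root y with |y| ≤ 4.
  x = -1: f_y(-1, y) = 3*y**2 - 8*y - 7; no integer root y with |y| ≤ 4.
  x = 0: f_y(0, y) = 3*y**2 - 4*y - 24; no integer root y with |y| ≤ 4.
  x = 1: f_y(1, y) = 3*y**2 - 43; no integer root y with |y| ≤ 4.
  x = 2: f_y(2, y) = 3*y**2 + 4*y - 64; vanishes at y ∈ {4}. (2, 4): f_x = -243 ≠ 0.
  x = 3: f_y(3, y) = 3*y**2 + 8*y - 87; no integer root y with |y| ≤ 4.
  x = 4: f_y(4, y) = 3*y**2 + 12*y - 112; no integer root y with |y| ≤ 4.
Only singular point on the grid: (-3, 3).
Classify: substitute x = -3 + u, y = 3 + v and expand: f = -3*u**3 - u**2*v - u**2 + 2*u*v**2 + v**3 + v**2.
No constant or linear terms (consistent with a singular point). Quadratic part: -u**2 + v**2. Cubic part: -3*u**3 - u**2*v + 2*u*v**2 + v**3.
The quadratic part v**2 - u**2 = (v − u)(v + u) splits into two distinct linear factors, so there are two distinct tangent lines y − 3 = ±(x − -3) — this is a node (ordinary double point).
Classification: node.


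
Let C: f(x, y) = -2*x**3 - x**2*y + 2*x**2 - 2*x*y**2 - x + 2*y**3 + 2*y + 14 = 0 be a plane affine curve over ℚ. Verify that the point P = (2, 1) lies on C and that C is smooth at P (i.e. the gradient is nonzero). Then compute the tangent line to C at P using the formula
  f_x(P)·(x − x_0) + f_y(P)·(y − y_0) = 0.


Tangent line at P: -23*x - 4*y + 50 = 0.

Step 1: f(2, 1) = 0, so P lies on C.
Step 2: partial derivatives
  f_x(x, y) = -6*x**2 - 2*x*y + 4*x - 2*y**2 - 1, f_y(x, y) = -x**2 - 4*x*y + 6*y**2 + 2.
  f_x(P) = -23, f_y(P) = -4 (gradient nonzero, so P is smooth).
Step 3: tangent line at P: -23·(x − 2) + -4·(y − 1) = 0.
Expanding: -23*x - 4*y + 50 = 0.


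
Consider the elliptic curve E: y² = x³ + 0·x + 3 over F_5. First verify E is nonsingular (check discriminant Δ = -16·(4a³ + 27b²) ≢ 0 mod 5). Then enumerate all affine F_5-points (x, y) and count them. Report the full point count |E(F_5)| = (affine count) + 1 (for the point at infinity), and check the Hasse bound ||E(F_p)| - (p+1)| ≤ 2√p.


Affine points = {(1, 2), (1, 3), (2, 1), (2, 4), (3, 0)}; affine count = 5; |E(F_5)| = 6.

Discriminant check: Δ ∝ 4a³ + 27b² = 4·0³ + 27·3² = 4·0 + 27·9 ≡ 3 (mod 5). Nonzero ⇒ E is nonsingular.
For each x ∈ F_5, compute rhs = x³ + 0·x + 3 mod 5, then count y ∈ F_5 with y² ≡ rhs.
  x = 0: rhs = 3, matching y values: none (0 points).
  x = 1: rhs = 4, matching y values: 2, 3 (2 points).
  x = 2: rhs = 1, matching y values: 1, 4 (2 points).
  x = 3: rhs = 0, matching y values: 0 (1 points).
  x = 4: rhs = 2, matching y values: none (0 points).
Total affine count: 5.
Full point count |E(F_5)| = 5 + 1 = 6.
Hasse bound: |6 − (5+1)| = |0| = 0 ≤ 2√5 ≈ 4.4721 ✓.


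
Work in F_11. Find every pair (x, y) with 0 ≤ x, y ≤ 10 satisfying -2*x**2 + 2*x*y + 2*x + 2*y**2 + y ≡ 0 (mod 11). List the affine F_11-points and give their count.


Affine F_11-points: {(0, 0), (0, 5), (1, 0), (1, 4), (4, 4), (4, 8), (5, 3), (5, 8), (6, 5), (10, 3)}; count = 10.

For each of the 121 pairs (x, y) ∈ F_11², evaluate f(x, y) mod 11. Record the zeros.
  x = 0: [0↦0, 1↦3, 2↦10, 3↦10, 4↦3, 5↦0, 6↦1, 7↦6, 8↦4, 9↦6, 10↦1]  zeros at y ∈ {0, 5}
  x = 1: [0↦0, 1↦5, 2↦3, 3↦5, 4↦0, 5↦10, 6↦2, 7↦9, 8↦9, 9↦2, 10↦10]  zeros at y ∈ {0, 4}
  x = 2: [0↦7, 1↦3, 2↦3, 3↦7, 4↦4, 5↦5, 6↦10, 7↦8, 8↦10, 9↦5, 10↦4]  zeros at y ∈ ∅
  x = 3: [0↦10, 1↦8, 2↦10, 3↦5, 4↦4, 5↦7, 6↦3, 7↦3, 8↦7, 9↦4, 10↦5]  zeros at y ∈ ∅
  x = 4: [0↦9, 1↦9, 2↦2, 3↦10, 4↦0, 5↦5, 6↦3, 7↦5, 8↦0, 9↦10, 10↦2]  zeros at y ∈ {4, 8}
  x = 5: [0↦4, 1↦6, 2↦1, 3↦0, 4↦3, 5↦10, 6↦10, 7↦3, 8↦0, 9↦1, 10↦6]  zeros at y ∈ {3, 8}
  x = 6: [0↦6, 1↦10, 2↦7, 3↦8, 4↦2, 5↦0, 6↦2, 7↦8, 8↦7, 9↦10, 10↦6]  zeros at y ∈ {5}
  x = 7: [0↦4, 1↦10, 2↦9, 3↦1, 4↦8, 5↦8, 6↦1, 7↦9, 8↦10, 9↦4, 10↦2]  zeros at y ∈ ∅
  x = 8: [0↦9, 1↦6, 2↦7, 3↦1, 4↦10, 5↦1, 6↦7, 7↦6, 8↦9, 9↦5, 10↦5]  zeros at y ∈ ∅
  x = 9: [0↦10, 1↦9, 2↦1, 3↦8, 4↦8, 5↦1, 6↦9, 7↦10, 8↦4, 9↦2, 10↦4]  zeros at y ∈ ∅
  x = 10: [0↦7, 1↦8, 2↦2, 3↦0, 4↦2, 5↦8, 6↦7, 7↦10, 8↦6, 9↦6, 10↦10]  zeros at y ∈ {3}
Collecting zeros: affine points = {(0, 0), (0, 5), (1, 0), (1, 4), (4, 4), (4, 8), (5, 3), (5, 8), (6, 5), (10, 3)}.
Total count |C(F_11)_aff| = 10.


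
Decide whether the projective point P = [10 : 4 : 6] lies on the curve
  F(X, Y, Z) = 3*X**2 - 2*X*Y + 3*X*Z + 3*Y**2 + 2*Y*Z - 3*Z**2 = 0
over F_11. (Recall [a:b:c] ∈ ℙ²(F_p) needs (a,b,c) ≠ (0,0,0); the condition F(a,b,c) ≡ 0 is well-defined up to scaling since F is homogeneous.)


F(10,4,6) ≡ 3 (mod 11); P is NOT on the curve.

Evaluate F(10, 4, 6) term-by-term (mod 11).
  3*X**2 ↦ 3·100·1·1 = 300
  -2*X*Y ↦ -2·10·4·1 = -80
  3*X*Z ↦ 3·10·1·6 = 180
  3*Y**2 ↦ 3·1·16·1 = 48
  2*Y*Z ↦ 2·1·4·6 = 48
  -3*Z**2 ↦ -3·1·1·36 = -108
Sum: F(10, 4, 6) = (300) + (-80) + (180) + (48) + (48) + (-108) = 388.
Reducing mod 11: 388 ≡ 3 (mod 11).
Since F(a, b, c) ≡ 3 ≠ 0 (mod 11), P does NOT lie on the curve.


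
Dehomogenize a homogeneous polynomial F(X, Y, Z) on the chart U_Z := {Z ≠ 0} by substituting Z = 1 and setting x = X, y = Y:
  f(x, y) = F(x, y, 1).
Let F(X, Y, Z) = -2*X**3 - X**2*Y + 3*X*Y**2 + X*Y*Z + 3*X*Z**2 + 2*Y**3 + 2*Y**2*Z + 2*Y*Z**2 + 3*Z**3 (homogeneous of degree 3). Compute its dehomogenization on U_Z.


f(x, y) = -2*x**3 - x**2*y + 3*x*y**2 + x*y + 3*x + 2*y**3 + 2*y**2 + 2*y + 3

On U_Z we set Z = 1. Each monomial c·X^i·Y^j·Z^k in F becomes c·x^i·y^j·1^k = c·x^i·y^j.
Substituting Z = 1: F(X, Y, 1) = -2*x**3 - x**2*y + 3*x*y**2 + x*y + 3*x + 2*y**3 + 2*y**2 + 2*y + 3.
Note: deg(f) ≤ deg(F) = 3; strict inequality happens when F is divisible by Z (lost terms).


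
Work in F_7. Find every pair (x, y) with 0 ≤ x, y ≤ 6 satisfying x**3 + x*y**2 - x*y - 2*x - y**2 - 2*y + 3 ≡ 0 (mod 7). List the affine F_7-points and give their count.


Affine F_7-points: {(0, 1), (0, 4), (1, 3), (2, 0), (2, 4), (3, 1), (3, 5), (4, 1), (5, 3), (5, 4)}; count = 10.

For each of the 49 pairs (x, y) ∈ F_7², evaluate f(x, y) mod 7. Record the zeros.
  x = 0: [0↦3, 1↦0, 2↦2, 3↦2, 4↦0, 5↦3, 6↦4]  zeros at y ∈ {1, 4}
  x = 1: [0↦2, 1↦6, 2↦3, 3↦0, 4↦4, 5↦1, 6↦5]  zeros at y ∈ {3}
  x = 2: [0↦0, 1↦4, 2↦3, 3↦4, 4↦0, 5↦5, 6↦5]  zeros at y ∈ {0, 4}
  x = 3: [0↦3, 1↦0, 2↦1, 3↦6, 4↦1, 5↦0, 6↦3]  zeros at y ∈ {1, 5}
  x = 4: [0↦3, 1↦0, 2↦3, 3↦5, 4↦6, 5↦6, 6↦5]  zeros at y ∈ {1}
  x = 5: [0↦6, 1↦3, 2↦1, 3↦0, 4↦0, 5↦1, 6↦3]  zeros at y ∈ {3, 4}
  x = 6: [0↦4, 1↦1, 2↦1, 3↦4, 4↦3, 5↦5, 6↦3]  zeros at y ∈ ∅
Collecting zeros: affine points = {(0, 1), (0, 4), (1, 3), (2, 0), (2, 4), (3, 1), (3, 5), (4, 1), (5, 3), (5, 4)}.
Total count |C(F_7)_aff| = 10.


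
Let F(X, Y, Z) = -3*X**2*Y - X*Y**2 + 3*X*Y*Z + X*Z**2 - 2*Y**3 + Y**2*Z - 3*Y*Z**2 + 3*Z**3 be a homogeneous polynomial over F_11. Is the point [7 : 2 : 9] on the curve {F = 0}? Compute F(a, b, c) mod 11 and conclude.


F(7,2,9) ≡ 1 (mod 11); P is NOT on the curve.

Evaluate F(7, 2, 9) term-by-term (mod 11).
  -3*X**2*Y ↦ -3·49·2·1 = -294
  -X*Y**2 ↦ -1·7·4·1 = -28
  3*X*Y*Z ↦ 3·7·2·9 = 378
  X*Z**2 ↦ 1·7·1·81 = 567
  -2*Y**3 ↦ -2·1·8·1 = -16
  Y**2*Z ↦ 1·1·4·9 = 36
  -3*Y*Z**2 ↦ -3·1·2·81 = -486
  3*Z**3 ↦ 3·1·1·729 = 2187
Sum: F(7, 2, 9) = (-294) + (-28) + (378) + (567) + (-16) + (36) + (-486) + (2187) = 2344.
Reducing mod 11: 2344 ≡ 1 (mod 11).
Since F(a, b, c) ≡ 1 ≠ 0 (mod 11), P does NOT lie on the curve.


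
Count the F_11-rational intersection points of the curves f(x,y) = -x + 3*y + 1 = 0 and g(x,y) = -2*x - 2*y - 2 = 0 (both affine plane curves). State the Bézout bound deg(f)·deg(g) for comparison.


Common zeros: {(5, 5)}; count = 1; Bézout bound = 1.

deg(f) = 1, deg(g) = 1, so Bézout bound = 1.
Scan x ∈ F_11. For each x, list the y ∈ F_11 with f(x, y) ≡ 0 and those with g(x, y) ≡ 0 (mod 11); the common zeros in that column are the intersection.
  x = 0: f ≡ 0 at y ∈ {7}; g ≡ 0 at y ∈ {10}; common: ∅.
  x = 1: f ≡ 0 at y ∈ {0}; g ≡ 0 at y ∈ {9}; common: ∅.
  x = 2: f ≡ 0 at y ∈ {4}; g ≡ 0 at y ∈ {8}; common: ∅.
  x = 3: f ≡ 0 at y ∈ {8}; g ≡ 0 at y ∈ {7}; common: ∅.
  x = 4: f ≡ 0 at y ∈ {1}; g ≡ 0 at y ∈ {6}; common: ∅.
  x = 5: f ≡ 0 at y ∈ {5}; g ≡ 0 at y ∈ {5}; common: {5}.
  x = 6: f ≡ 0 at y ∈ {9}; g ≡ 0 at y ∈ {4}; common: ∅.
  x = 7: f ≡ 0 at y ∈ {2}; g ≡ 0 at y ∈ {3}; common: ∅.
  x = 8: f ≡ 0 at y ∈ {6}; g ≡ 0 at y ∈ {2}; common: ∅.
  x = 9: f ≡ 0 at y ∈ {10}; g ≡ 0 at y ∈ {1}; common: ∅.
  x = 10: f ≡ 0 at y ∈ {3}; g ≡ 0 at y ∈ {0}; common: ∅.
Collecting: common zeros = {(5, 5)}, so the count is 1.
Comparison with the Bézout bound: 1 ≤ 1 = deg(f)·deg(g), as expected for curves with no common component (the bound is attained).


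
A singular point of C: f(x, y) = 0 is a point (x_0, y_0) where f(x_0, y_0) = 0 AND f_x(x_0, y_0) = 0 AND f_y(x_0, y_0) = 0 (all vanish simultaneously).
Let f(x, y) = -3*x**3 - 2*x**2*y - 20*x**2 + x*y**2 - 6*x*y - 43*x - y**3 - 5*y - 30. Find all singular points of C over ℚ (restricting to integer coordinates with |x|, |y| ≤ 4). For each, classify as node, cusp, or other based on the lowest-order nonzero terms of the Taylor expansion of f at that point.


Singular points: {(-2, -1)}; classification: cusp.

Compute partial derivatives:
  f_x = -9*x**2 - 4*x*y - 40*x + y**2 - 6*y - 43.
  f_y = -2*x**2 + 2*x*y - 6*x - 3*y**2 - 5.
Scan x_0 ∈ {−4, ..., 4}. For each x_0, f_y(x_0, y) is a polynomial in y; find its integer roots y ∈ {−4, ..., 4}, then test f_x and f at those candidates.
  x = -4: f_y(-4, y) = -3*y**2 - 8*y - 13; no integer root y with |y| ≤ 4.
  x = -3: f_y(-3, y) = -3*y**2 - 6*y - 5; no integer root y with |y| ≤ 4.
  x = -2: f_y(-2, y) = -3*y**2 - 4*y - 1; vanishes at y ∈ {-1}. (-2, -1): f_x = 0, f = 0 — SINGULAR.
  x = -1: f_y(-1, y) = -3*y**2 - 2*y - 1; no integer root y with |y| ≤ 4.
  x = 0: f_y(0, y) = -3*y**2 - 5; no integer root y with |y| ≤ 4.
  x = 1: f_y(1, y) = -3*y**2 + 2*y - 13; no integer root y with |y| ≤ 4.
  x = 2: f_y(2, y) = -3*y**2 + 4*y - 25; no integer root y with |y| ≤ 4.
  x = 3: f_y(3, y) = -3*y**2 + 6*y - 41; no integer root y with |y| ≤ 4.
  x = 4: f_y(4, y) = -3*y**2 + 8*y - 61; no integer root y with |y| ≤ 4.
Only singular point on the grid: (-2, -1).
Classify: substitute x = -2 + u, y = -1 + v and expand: f = -3*u**3 - 2*u**2*v + u*v**2 - v**3 + v**2.
No constant or linear terms (consistent with a singular point). Quadratic part: v**2. Cubic part: -3*u**3 - 2*u**2*v + u*v**2 - v**3.
The quadratic part v**2 is a perfect square, so there is a single (double) tangent line v = 0, i.e. y = -1. Restricting the cubic part to that line (v = 0) leaves -3*u**3 ≠ 0, so f is not divisible by v and the branch is v² ≈ 3*u**3 to lowest order — this is a cusp.
Classification: cusp.


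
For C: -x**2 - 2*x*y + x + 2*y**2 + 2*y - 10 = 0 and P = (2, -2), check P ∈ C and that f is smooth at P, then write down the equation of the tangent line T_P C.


Tangent line at P: x - 10*y - 22 = 0.

Step 1: f(2, -2) = 0, so P lies on C.
Step 2: partial derivatives
  f_x(x, y) = -2*x - 2*y + 1, f_y(x, y) = -2*x + 4*y + 2.
  f_x(P) = 1, f_y(P) = -10 (gradient nonzero, so P is smooth).
Step 3: tangent line at P: 1·(x − 2) + -10·(y − -2) = 0.
Expanding: x - 10*y - 22 = 0.


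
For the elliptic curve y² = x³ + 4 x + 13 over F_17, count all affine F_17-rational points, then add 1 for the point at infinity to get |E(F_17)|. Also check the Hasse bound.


Affine points = {(0, 8), (0, 9), (1, 1), (1, 16), (3, 1), (3, 16), (4, 5), (4, 12), (6, 7), (6, 10), (8, 8), (8, 9), (9, 8), (9, 9), (10, 4), (10, 13), (12, 2), (12, 15), (13, 1), (13, 16), (14, 5), (14, 12), (16, 5), (16, 12)}; affine count = 24; |E(F_17)| = 25.

Discriminant check: Δ ∝ 4a³ + 27b² = 4·4³ + 27·13² = 4·64 + 27·169 ≡ 8 (mod 17). Nonzero ⇒ E is nonsingular.
For each x ∈ F_17, compute rhs = x³ + 4·x + 13 mod 17, then count y ∈ F_17 with y² ≡ rhs.
  x = 0: rhs = 13, matching y values: 8, 9 (2 points).
  x = 1: rhs = 1, matching y values: 1, 16 (2 points).
  x = 2: rhs = 12, matching y values: none (0 points).
  x = 3: rhs = 1, matching y values: 1, 16 (2 points).
  x = 4: rhs = 8, matching y values: 5, 12 (2 points).
  x = 5: rhs = 5, matching y values: none (0 points).
  x = 6: rhs = 15, matching y values: 7, 10 (2 points).
  x = 7: rhs = 10, matching y values: none (0 points).
  x = 8: rhs = 13, matching y values: 8, 9 (2 points).
  x = 9: rhs = 13, matching y values: 8, 9 (2 points).
  x = 10: rhs = 16, matching y values: 4, 13 (2 points).
  x = 11: rhs = 11, matching y values: none (0 points).
  x = 12: rhs = 4, matching y values: 2, 15 (2 points).
  x = 13: rhs = 1, matching y values: 1, 16 (2 points).
  x = 14: rhs = 8, matching y values: 5, 12 (2 points).
  x = 15: rhs = 14, matching y values: none (0 points).
  x = 16: rhs = 8, matching y values: 5, 12 (2 points).
Total affine count: 24.
Full point count |E(F_17)| = 24 + 1 = 25.
Hasse bound: |25 − (17+1)| = |7| = 7 ≤ 2√17 ≈ 8.2462 ✓.


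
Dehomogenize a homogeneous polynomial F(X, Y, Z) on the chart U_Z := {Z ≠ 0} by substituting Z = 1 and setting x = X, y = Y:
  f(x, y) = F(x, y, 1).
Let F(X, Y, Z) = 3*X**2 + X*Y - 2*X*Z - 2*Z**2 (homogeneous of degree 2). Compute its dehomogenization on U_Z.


f(x, y) = 3*x**2 + x*y - 2*x - 2

On U_Z we set Z = 1. Each monomial c·X^i·Y^j·Z^k in F becomes c·x^i·y^j·1^k = c·x^i·y^j.
Substituting Z = 1: F(X, Y, 1) = 3*x**2 + x*y - 2*x - 2.
Note: deg(f) ≤ deg(F) = 2; strict inequality happens when F is divisible by Z (lost terms).


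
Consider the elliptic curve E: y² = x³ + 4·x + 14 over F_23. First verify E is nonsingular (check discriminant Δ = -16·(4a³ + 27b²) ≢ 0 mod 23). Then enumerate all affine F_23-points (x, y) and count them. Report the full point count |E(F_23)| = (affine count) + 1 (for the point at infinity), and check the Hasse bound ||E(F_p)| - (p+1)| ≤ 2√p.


Affine points = {(4, 5), (4, 18), (6, 1), (6, 22), (8, 11), (8, 12), (11, 3), (11, 20), (13, 3), (13, 20), (14, 10), (14, 13), (17, 2), (17, 21), (19, 7), (19, 16), (22, 3), (22, 20)}; affine count = 18; |E(F_23)| = 19.

Discriminant check: Δ ∝ 4a³ + 27b² = 4·4³ + 27·14² = 4·64 + 27·196 ≡ 5 (mod 23). Nonzero ⇒ E is nonsingular.
For each x ∈ F_23, compute rhs = x³ + 4·x + 14 mod 23, then count y ∈ F_23 with y² ≡ rhs.
  x = 0: rhs = 14, matching y values: none (0 points).
  x = 1: rhs = 19, matching y values: none (0 points).
  x = 2: rhs = 7, matching y values: none (0 points).
  x = 3: rhs = 7, matching y values: none (0 points).
  x = 4: rhs = 2, matching y values: 5, 18 (2 points).
  x = 5: rhs = 21, matching y values: none (0 points).
  x = 6: rhs = 1, matching y values: 1, 22 (2 points).
  x = 7: rhs = 17, matching y values: none (0 points).
  x = 8: rhs = 6, matching y values: 11, 12 (2 points).
  x = 9: rhs = 20, matching y values: none (0 points).
  x = 10: rhs = 19, matching y values: none (0 points).
  x = 11: rhs = 9, matching y values: 3, 20 (2 points).
  x = 12: rhs = 19, matching y values: none (0 points).
  x = 13: rhs = 9, matching y values: 3, 20 (2 points).
  x = 14: rhs = 8, matching y values: 10, 13 (2 points).
  x = 15: rhs = 22, matching y values: none (0 points).
  x = 16: rhs = 11, matching y values: none (0 points).
  x = 17: rhs = 4, matching y values: 2, 21 (2 points).
  x = 18: rhs = 7, matching y values: none (0 points).
  x = 19: rhs = 3, matching y values: 7, 16 (2 points).
  x = 20: rhs = 21, matching y values: none (0 points).
  x = 21: rhs = 21, matching y values: none (0 points).
  x = 22: rhs = 9, matching y values: 3, 20 (2 points).
Total affine count: 18.
Full point count |E(F_23)| = 18 + 1 = 19.
Hasse bound: |19 − (23+1)| = |-5| = 5 ≤ 2√23 ≈ 9.5917 ✓.


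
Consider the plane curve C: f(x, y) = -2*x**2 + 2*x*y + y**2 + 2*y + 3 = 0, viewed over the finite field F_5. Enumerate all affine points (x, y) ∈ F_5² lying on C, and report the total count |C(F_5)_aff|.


Affine F_5-points: {(2, 0), (2, 4), (3, 0), (3, 2), (4, 2), (4, 3)}; count = 6.

For each of the 25 pairs (x, y) ∈ F_5², evaluate f(x, y) mod 5. Record the zeros.
  x = 0: [0↦3, 1↦1, 2↦1, 3↦3, 4↦2]  zeros at y ∈ ∅
  x = 1: [0↦1, 1↦1, 2↦3, 3↦2, 4↦3]  zeros at y ∈ ∅
  x = 2: [0↦0, 1↦2, 2↦1, 3↦2, 4↦0]  zeros at y ∈ {0, 4}
  x = 3: [0↦0, 1↦4, 2↦0, 3↦3, 4↦3]  zeros at y ∈ {0, 2}
  x = 4: [0↦1, 1↦2, 2↦0, 3↦0, 4↦2]  zeros at y ∈ {2, 3}
Collecting zeros: affine points = {(2, 0), (2, 4), (3, 0), (3, 2), (4, 2), (4, 3)}.
Total count |C(F_5)_aff| = 6.


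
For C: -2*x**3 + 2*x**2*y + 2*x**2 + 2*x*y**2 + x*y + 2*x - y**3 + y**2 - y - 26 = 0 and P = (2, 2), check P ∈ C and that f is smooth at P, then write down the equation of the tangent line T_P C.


Tangent line at P: 12*x + 17*y - 58 = 0.

Step 1: f(2, 2) = 0, so P lies on C.
Step 2: partial derivatives
  f_x(x, y) = -6*x**2 + 4*x*y + 4*x + 2*y**2 + y + 2, f_y(x, y) = 2*x**2 + 4*x*y + x - 3*y**2 + 2*y - 1.
  f_x(P) = 12, f_y(P) = 17 (gradient nonzero, so P is smooth).
Step 3: tangent line at P: 12·(x − 2) + 17·(y − 2) = 0.
Expanding: 12*x + 17*y - 58 = 0.


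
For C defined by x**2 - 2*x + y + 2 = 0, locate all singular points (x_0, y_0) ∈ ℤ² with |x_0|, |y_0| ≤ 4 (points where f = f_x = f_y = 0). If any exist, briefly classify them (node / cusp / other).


No singular points in the scanned grid; C is smooth there.

Compute partial derivatives:
  f_x = 2*x - 2.
  f_y = 1.
f_y = 1 is a nonzero constant, so f_y never vanishes: no point (x, y) can satisfy f = f_x = f_y = 0. In particular no (x, y) ∈ {−4, ..., 4}² is singular; the curve is smooth.


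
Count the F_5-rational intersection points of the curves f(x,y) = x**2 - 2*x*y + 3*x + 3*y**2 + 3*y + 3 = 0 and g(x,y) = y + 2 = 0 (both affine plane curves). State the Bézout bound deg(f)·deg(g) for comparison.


Common zeros: ∅; count = 0; Bézout bound = 2.

deg(f) = 2, deg(g) = 1, so Bézout bound = 2.
Scan x ∈ F_5. For each x, list the y ∈ F_5 with f(x, y) ≡ 0 and those with g(x, y) ≡ 0 (mod 5); the common zeros in that column are the intersection.
  x = 0: f ≡ 0 at y ∈ ∅; g ≡ 0 at y ∈ {3}; common: ∅.
  x = 1: f ≡ 0 at y ∈ ∅; g ≡ 0 at y ∈ {3}; common: ∅.
  x = 2: f ≡ 0 at y ∈ {1}; g ≡ 0 at y ∈ {3}; common: ∅.
  x = 3: f ≡ 0 at y ∈ ∅; g ≡ 0 at y ∈ {3}; common: ∅.
  x = 4: f ≡ 0 at y ∈ ∅; g ≡ 0 at y ∈ {3}; common: ∅.
Collecting: common zeros = ∅, so the count is 0.
Comparison with the Bézout bound: 0 ≤ 2 = deg(f)·deg(g), as expected for curves with no common component (the affine F_5-count falls short of the bound because intersections may lie at infinity, over extension fields, or carry multiplicity).


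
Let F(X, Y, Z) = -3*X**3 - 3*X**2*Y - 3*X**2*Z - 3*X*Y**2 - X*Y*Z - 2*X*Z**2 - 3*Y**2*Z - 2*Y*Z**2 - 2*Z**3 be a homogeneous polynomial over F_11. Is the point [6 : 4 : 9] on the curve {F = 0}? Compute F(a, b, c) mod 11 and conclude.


F(6,4,9) ≡ 6 (mod 11); P is NOT on the curve.

Evaluate F(6, 4, 9) term-by-term (mod 11).
  -3*X**3 ↦ -3·216·1·1 = -648
  -3*X**2*Y ↦ -3·36·4·1 = -432
  -3*X**2*Z ↦ -3·36·1·9 = -972
  -3*X*Y**2 ↦ -3·6·16·1 = -288
  -X*Y*Z ↦ -1·6·4·9 = -216
  -2*X*Z**2 ↦ -2·6·1·81 = -972
  -3*Y**2*Z ↦ -3·1·16·9 = -432
  -2*Y*Z**2 ↦ -2·1·4·81 = -648
  -2*Z**3 ↦ -2·1·1·729 = -1458
Sum: F(6, 4, 9) = (-648) + (-432) + (-972) + (-288) + (-216) + (-972) + (-432) + (-648) + (-1458) = -6066.
Reducing mod 11: -6066 ≡ 6 (mod 11).
Since F(a, b, c) ≡ 6 ≠ 0 (mod 11), P does NOT lie on the curve.


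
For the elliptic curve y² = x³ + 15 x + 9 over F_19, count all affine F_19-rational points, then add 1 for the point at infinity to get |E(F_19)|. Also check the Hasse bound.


Affine points = {(0, 3), (0, 16), (1, 5), (1, 14), (2, 3), (2, 16), (3, 9), (3, 10), (4, 0), (5, 0), (6, 7), (6, 12), (7, 1), (7, 18), (10, 0), (11, 2), (11, 17), (12, 6), (12, 13), (13, 8), (13, 11), (17, 3), (17, 16)}; affine count = 23; |E(F_19)| = 24.

Discriminant check: Δ ∝ 4a³ + 27b² = 4·15³ + 27·9² = 4·3375 + 27·81 ≡ 12 (mod 19). Nonzero ⇒ E is nonsingular.
For each x ∈ F_19, compute rhs = x³ + 15·x + 9 mod 19, then count y ∈ F_19 with y² ≡ rhs.
  x = 0: rhs = 9, matching y values: 3, 16 (2 points).
  x = 1: rhs = 6, matching y values: 5, 14 (2 points).
  x = 2: rhs = 9, matching y values: 3, 16 (2 points).
  x = 3: rhs = 5, matching y values: 9, 10 (2 points).
  x = 4: rhs = 0, matching y values: 0 (1 points).
  x = 5: rhs = 0, matching y values: 0 (1 points).
  x = 6: rhs = 11, matching y values: 7, 12 (2 points).
  x = 7: rhs = 1, matching y values: 1, 18 (2 points).
  x = 8: rhs = 14, matching y values: none (0 points).
  x = 9: rhs = 18, matching y values: none (0 points).
  x = 10: rhs = 0, matching y values: 0 (1 points).
  x = 11: rhs = 4, matching y values: 2, 17 (2 points).
  x = 12: rhs = 17, matching y values: 6, 13 (2 points).
  x = 13: rhs = 7, matching y values: 8, 11 (2 points).
  x = 14: rhs = 18, matching y values: none (0 points).
  x = 15: rhs = 18, matching y values: none (0 points).
  x = 16: rhs = 13, matching y values: none (0 points).
  x = 17: rhs = 9, matching y values: 3, 16 (2 points).
  x = 18: rhs = 12, matching y values: none (0 points).
Total affine count: 23.
Full point count |E(F_19)| = 23 + 1 = 24.
Hasse bound: |24 − (19+1)| = |4| = 4 ≤ 2√19 ≈ 8.7178 ✓.


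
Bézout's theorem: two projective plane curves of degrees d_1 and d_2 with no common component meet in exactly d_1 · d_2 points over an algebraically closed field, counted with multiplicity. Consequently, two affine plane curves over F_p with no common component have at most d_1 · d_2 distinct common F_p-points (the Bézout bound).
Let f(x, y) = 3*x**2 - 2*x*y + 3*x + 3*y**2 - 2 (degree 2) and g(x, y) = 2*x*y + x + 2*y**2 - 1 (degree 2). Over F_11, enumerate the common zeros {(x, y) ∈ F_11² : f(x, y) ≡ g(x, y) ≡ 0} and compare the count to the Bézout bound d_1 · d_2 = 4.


Common zeros: {(6, 7)}; count = 1; Bézout bound = 4.

deg(f) = 2, deg(g) = 2, so Bézout bound = 4.
Scan x ∈ F_11. For each x, list the y ∈ F_11 with f(x, y) ≡ 0 and those with g(x, y) ≡ 0 (mod 11); the common zeros in that column are the intersection.
  x = 0: f ≡ 0 at y ∈ ∅; g ≡ 0 at y ∈ ∅; common: ∅.
  x = 1: f ≡ 0 at y ∈ {4}; g ≡ 0 at y ∈ {0, 10}; common: ∅.
  x = 2: f ≡ 0 at y ∈ {8}; g ≡ 0 at y ∈ ∅; common: ∅.
  x = 3: f ≡ 0 at y ∈ ∅; g ≡ 0 at y ∈ {2, 6}; common: ∅.
  x = 4: f ≡ 0 at y ∈ ∅; g ≡ 0 at y ∈ ∅; common: ∅.
  x = 5: f ≡ 0 at y ∈ {0, 7}; g ≡ 0 at y ∈ ∅; common: ∅.
  x = 6: f ≡ 0 at y ∈ {7, 8}; g ≡ 0 at y ∈ {7, 9}; common: {7}.
  x = 7: f ≡ 0 at y ∈ ∅; g ≡ 0 at y ∈ {1, 3}; common: ∅.
  x = 8: f ≡ 0 at y ∈ {4, 5}; g ≡ 0 at y ∈ ∅; common: ∅.
  x = 9: f ≡ 0 at y ∈ {1, 5}; g ≡ 0 at y ∈ ∅; common: ∅.
  x = 10: f ≡ 0 at y ∈ ∅; g ≡ 0 at y ∈ {4, 8}; common: ∅.
Collecting: common zeros = {(6, 7)}, so the count is 1.
Comparison with the Bézout bound: 1 ≤ 4 = deg(f)·deg(g), as expected for curves with no common component (the affine F_11-count falls short of the bound because intersections may lie at infinity, over extension fields, or carry multiplicity).


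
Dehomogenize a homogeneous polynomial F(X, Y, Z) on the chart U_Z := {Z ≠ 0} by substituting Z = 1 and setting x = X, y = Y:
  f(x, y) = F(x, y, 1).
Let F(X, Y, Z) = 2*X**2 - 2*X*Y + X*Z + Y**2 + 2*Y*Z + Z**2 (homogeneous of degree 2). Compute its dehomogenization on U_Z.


f(x, y) = 2*x**2 - 2*x*y + x + y**2 + 2*y + 1

On U_Z we set Z = 1. Each monomial c·X^i·Y^j·Z^k in F becomes c·x^i·y^j·1^k = c·x^i·y^j.
Substituting Z = 1: F(X, Y, 1) = 2*x**2 - 2*x*y + x + y**2 + 2*y + 1.
Note: deg(f) ≤ deg(F) = 2; strict inequality happens when F is divisible by Z (lost terms).


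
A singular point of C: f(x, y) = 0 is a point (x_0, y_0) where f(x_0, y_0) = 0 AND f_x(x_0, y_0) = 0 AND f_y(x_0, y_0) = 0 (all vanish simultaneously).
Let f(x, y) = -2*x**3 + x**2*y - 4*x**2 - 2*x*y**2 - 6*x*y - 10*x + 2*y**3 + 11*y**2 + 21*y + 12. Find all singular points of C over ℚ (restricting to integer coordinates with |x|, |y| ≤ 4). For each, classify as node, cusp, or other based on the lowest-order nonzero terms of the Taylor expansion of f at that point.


Singular points: {(-1, -2)}; classification: cusp.

Compute partial derivatives:
  f_x = -6*x**2 + 2*x*y - 8*x - 2*y**2 - 6*y - 10.
  f_y = x**2 - 4*x*y - 6*x + 6*y**2 + 22*y + 21.
Scan x_0 ∈ {−4, ..., 4}. For each x_0, f_y(x_0, y) is a polynomial in y; find its integer roots y ∈ {−4, ..., 4}, then test f_x and f at those candidates.
  x = -4: f_y(-4, y) = 6*y**2 + 38*y + 61; no integer root y with |y| ≤ 4.
  x = -3: f_y(-3, y) = 6*y**2 + 34*y + 48; vanishes at y ∈ {-3}. (-3, -3): f_x = -22 ≠ 0.
  x = -2: f_y(-2, y) = 6*y**2 + 30*y + 37; no integer root y with |y| ≤ 4.
  x = -1: f_y(-1, y) = 6*y**2 + 26*y + 28; vanishes at y ∈ {-2}. (-1, -2): f_x = 0, f = 0 — SINGULAR.
  x = 0: f_y(0, y) = 6*y**2 + 22*y + 21; no integer root y with |y| ≤ 4.
  x = 1: f_y(1, y) = 6*y**2 + 18*y + 16; no integer root y with |y| ≤ 4.
  x = 2: f_y(2, y) = 6*y**2 + 14*y + 13; no integer root y with |y| ≤ 4.
  x = 3: f_y(3, y) = 6*y**2 + 10*y + 12; no integer root y with |y| ≤ 4.
  x = 4: f_y(4, y) = 6*y**2 + 6*y + 13; no integer root y with |y| ≤ 4.
Only singular point on the grid: (-1, -2).
Classify: substitute x = -1 + u, y = -2 + v and expand: f = -2*u**3 + u**2*v - 2*u*v**2 + 2*v**3 + v**2.
No constant or linear terms (consistent with a singular point). Quadratic part: v**2. Cubic part: -2*u**3 + u**2*v - 2*u*v**2 + 2*v**3.
The quadratic part v**2 is a perfect square, so there is a single (double) tangent line v = 0, i.e. y = -2. Restricting the cubic part to that line (v = 0) leaves -2*u**3 ≠ 0, so f is not divisible by v and the branch is v² ≈ 2*u**3 to lowest order — this is a cusp.
Classification: cusp.


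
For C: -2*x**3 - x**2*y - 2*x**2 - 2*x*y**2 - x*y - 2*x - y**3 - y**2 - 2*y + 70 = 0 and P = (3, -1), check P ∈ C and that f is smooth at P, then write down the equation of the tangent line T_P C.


Tangent line at P: -63*x - 3*y + 186 = 0.

Step 1: f(3, -1) = 0, so P lies on C.
Step 2: partial derivatives
  f_x(x, y) = -6*x**2 - 2*x*y - 4*x - 2*y**2 - y - 2, f_y(x, y) = -x**2 - 4*x*y - x - 3*y**2 - 2*y - 2.
  f_x(P) = -63, f_y(P) = -3 (gradient nonzero, so P is smooth).
Step 3: tangent line at P: -63·(x − 3) + -3·(y − -1) = 0.
Expanding: -63*x - 3*y + 186 = 0.


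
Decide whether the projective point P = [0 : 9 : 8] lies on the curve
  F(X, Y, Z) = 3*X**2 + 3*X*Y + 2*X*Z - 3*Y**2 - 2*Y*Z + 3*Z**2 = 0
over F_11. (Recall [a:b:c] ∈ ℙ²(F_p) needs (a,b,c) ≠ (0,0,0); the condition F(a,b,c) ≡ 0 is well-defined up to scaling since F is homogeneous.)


F(0,9,8) ≡ 3 (mod 11); P is NOT on the curve.

Evaluate F(0, 9, 8) term-by-term (mod 11).
  3*X**2 ↦ 3·0·1·1 = 0
  3*X*Y ↦ 3·0·9·1 = 0
  2*X*Z ↦ 2·0·1·8 = 0
  -3*Y**2 ↦ -3·1·81·1 = -243
  -2*Y*Z ↦ -2·1·9·8 = -144
  3*Z**2 ↦ 3·1·1·64 = 192
Sum: F(0, 9, 8) = (0) + (0) + (0) + (-243) + (-144) + (192) = -195.
Reducing mod 11: -195 ≡ 3 (mod 11).
Since F(a, b, c) ≡ 3 ≠ 0 (mod 11), P does NOT lie on the curve.


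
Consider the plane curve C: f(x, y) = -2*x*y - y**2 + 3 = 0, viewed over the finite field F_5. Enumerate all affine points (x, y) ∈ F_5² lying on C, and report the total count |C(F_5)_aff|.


Affine F_5-points: {(1, 1), (1, 2), (4, 3), (4, 4)}; count = 4.

For each of the 25 pairs (x, y) ∈ F_5², evaluate f(x, y) mod 5. Record the zeros.
  x = 0: [0↦3, 1↦2, 2↦4, 3↦4, 4↦2]  zeros at y ∈ ∅
  x = 1: [0↦3, 1↦0, 2↦0, 3↦3, 4↦4]  zeros at y ∈ {1, 2}
  x = 2: [0↦3, 1↦3, 2↦1, 3↦2, 4↦1]  zeros at y ∈ ∅
  x = 3: [0↦3, 1↦1, 2↦2, 3↦1, 4↦3]  zeros at y ∈ ∅
  x = 4: [0↦3, 1↦4, 2↦3, 3↦0, 4↦0]  zeros at y ∈ {3, 4}
Collecting zeros: affine points = {(1, 1), (1, 2), (4, 3), (4, 4)}.
Total count |C(F_5)_aff| = 4.


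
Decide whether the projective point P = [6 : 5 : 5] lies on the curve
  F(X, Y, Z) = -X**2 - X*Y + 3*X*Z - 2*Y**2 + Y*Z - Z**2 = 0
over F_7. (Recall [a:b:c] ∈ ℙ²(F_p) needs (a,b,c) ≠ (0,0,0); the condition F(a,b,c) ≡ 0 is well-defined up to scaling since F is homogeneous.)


F(6,5,5) ≡ 2 (mod 7); P is NOT on the curve.

Evaluate F(6, 5, 5) term-by-term (mod 7).
  -X**2 ↦ -1·36·1·1 = -36
  -X*Y ↦ -1·6·5·1 = -30
  3*X*Z ↦ 3·6·1·5 = 90
  -2*Y**2 ↦ -2·1·25·1 = -50
  Y*Z ↦ 1·1·5·5 = 25
  -Z**2 ↦ -1·1·1·25 = -25
Sum: F(6, 5, 5) = (-36) + (-30) + (90) + (-50) + (25) + (-25) = -26.
Reducing mod 7: -26 ≡ 2 (mod 7).
Since F(a, b, c) ≡ 2 ≠ 0 (mod 7), P does NOT lie on the curve.
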